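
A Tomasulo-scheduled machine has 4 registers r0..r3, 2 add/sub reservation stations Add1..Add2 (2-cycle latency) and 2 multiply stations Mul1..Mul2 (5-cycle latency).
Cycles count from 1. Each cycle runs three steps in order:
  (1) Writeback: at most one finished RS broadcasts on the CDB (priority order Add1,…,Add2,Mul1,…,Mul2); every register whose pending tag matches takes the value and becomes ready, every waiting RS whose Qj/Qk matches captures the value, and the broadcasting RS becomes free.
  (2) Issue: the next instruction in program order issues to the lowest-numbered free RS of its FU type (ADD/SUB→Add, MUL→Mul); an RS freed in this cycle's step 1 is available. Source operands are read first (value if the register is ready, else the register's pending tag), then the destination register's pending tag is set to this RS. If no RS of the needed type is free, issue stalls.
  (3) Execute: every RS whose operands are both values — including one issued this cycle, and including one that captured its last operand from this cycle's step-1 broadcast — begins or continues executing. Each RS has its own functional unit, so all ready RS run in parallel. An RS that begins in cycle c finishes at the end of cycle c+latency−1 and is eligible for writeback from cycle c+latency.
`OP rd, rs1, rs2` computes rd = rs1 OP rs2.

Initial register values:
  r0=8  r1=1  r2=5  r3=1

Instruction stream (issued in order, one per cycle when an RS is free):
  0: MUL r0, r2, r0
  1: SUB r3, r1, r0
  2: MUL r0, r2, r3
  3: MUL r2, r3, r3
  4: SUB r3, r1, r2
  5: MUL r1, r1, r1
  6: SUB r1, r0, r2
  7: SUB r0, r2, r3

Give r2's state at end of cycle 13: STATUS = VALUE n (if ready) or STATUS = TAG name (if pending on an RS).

  c1: issue MUL r0<-Mul1  regs: r0:Mul1,r1:1,r2:5,r3:1
  c2: issue SUB r3<-Add1  regs: r0:Mul1,r1:1,r2:5,r3:Add1
  c3: issue MUL r0<-Mul2  regs: r0:Mul2,r1:1,r2:5,r3:Add1
  c4: stall  regs: r0:Mul2,r1:1,r2:5,r3:Add1
  c5: stall  regs: r0:Mul2,r1:1,r2:5,r3:Add1
  c6: CDB Mul1=40; issue MUL r2<-Mul1  regs: r0:Mul2,r1:1,r2:Mul1,r3:Add1
  c7: issue SUB r3<-Add2  regs: r0:Mul2,r1:1,r2:Mul1,r3:Add2
  c8: CDB Add1=-39; stall  regs: r0:Mul2,r1:1,r2:Mul1,r3:Add2
  c9: stall  regs: r0:Mul2,r1:1,r2:Mul1,r3:Add2
  c10: stall  regs: r0:Mul2,r1:1,r2:Mul1,r3:Add2
  c11: stall  regs: r0:Mul2,r1:1,r2:Mul1,r3:Add2
  c12: stall  regs: r0:Mul2,r1:1,r2:Mul1,r3:Add2
  c13: CDB Mul1=1521; issue MUL r1<-Mul1  regs: r0:Mul2,r1:Mul1,r2:1521,r3:Add2

STATUS = VALUE 1521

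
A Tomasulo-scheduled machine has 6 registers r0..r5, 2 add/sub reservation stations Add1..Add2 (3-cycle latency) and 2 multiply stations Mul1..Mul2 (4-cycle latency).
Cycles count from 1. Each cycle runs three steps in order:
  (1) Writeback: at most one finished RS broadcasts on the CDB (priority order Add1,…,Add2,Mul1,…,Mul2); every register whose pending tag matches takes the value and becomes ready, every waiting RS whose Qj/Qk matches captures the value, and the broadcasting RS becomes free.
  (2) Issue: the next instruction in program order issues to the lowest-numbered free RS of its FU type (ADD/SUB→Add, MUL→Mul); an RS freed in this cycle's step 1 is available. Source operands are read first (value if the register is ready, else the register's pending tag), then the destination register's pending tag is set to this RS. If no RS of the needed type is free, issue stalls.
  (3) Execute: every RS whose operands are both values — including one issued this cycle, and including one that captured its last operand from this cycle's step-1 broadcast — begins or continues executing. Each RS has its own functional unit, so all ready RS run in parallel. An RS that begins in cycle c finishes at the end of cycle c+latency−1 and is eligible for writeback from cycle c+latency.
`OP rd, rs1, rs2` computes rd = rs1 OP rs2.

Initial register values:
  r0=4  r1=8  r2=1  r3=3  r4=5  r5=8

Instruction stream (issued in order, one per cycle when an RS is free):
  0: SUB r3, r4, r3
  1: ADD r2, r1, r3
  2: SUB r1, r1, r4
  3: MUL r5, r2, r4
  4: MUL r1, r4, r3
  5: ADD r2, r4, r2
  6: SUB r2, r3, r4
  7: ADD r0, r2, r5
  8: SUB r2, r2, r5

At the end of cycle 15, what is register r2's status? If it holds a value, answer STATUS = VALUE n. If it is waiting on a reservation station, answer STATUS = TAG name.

STATUS = TAG Add2

c1: issue SUB r3<-Add1 | r0:4,r1:8,r2:1,r3:Add1,r4:5,r5:8
c2: issue ADD r2<-Add2 | r0:4,r1:8,r2:Add2,r3:Add1,r4:5,r5:8
c3: stall | r0:4,r1:8,r2:Add2,r3:Add1,r4:5,r5:8
c4: CDB Add1=2; issue SUB r1<-Add1 | r0:4,r1:Add1,r2:Add2,r3:2,r4:5,r5:8
c5: issue MUL r5<-Mul1 | r0:4,r1:Add1,r2:Add2,r3:2,r4:5,r5:Mul1
c6: issue MUL r1<-Mul2 | r0:4,r1:Mul2,r2:Add2,r3:2,r4:5,r5:Mul1
c7: CDB Add1=3; issue ADD r2<-Add1 | r0:4,r1:Mul2,r2:Add1,r3:2,r4:5,r5:Mul1
c8: CDB Add2=10; issue SUB r2<-Add2 | r0:4,r1:Mul2,r2:Add2,r3:2,r4:5,r5:Mul1
c9: stall | r0:4,r1:Mul2,r2:Add2,r3:2,r4:5,r5:Mul1
c10: CDB Mul2=10; stall | r0:4,r1:10,r2:Add2,r3:2,r4:5,r5:Mul1
c11: CDB Add1=15; issue ADD r0<-Add1 | r0:Add1,r1:10,r2:Add2,r3:2,r4:5,r5:Mul1
c12: CDB Add2=-3; issue SUB r2<-Add2 | r0:Add1,r1:10,r2:Add2,r3:2,r4:5,r5:Mul1
c13: CDB Mul1=50 | r0:Add1,r1:10,r2:Add2,r3:2,r4:5,r5:50
c14: - | r0:Add1,r1:10,r2:Add2,r3:2,r4:5,r5:50
c15: - | r0:Add1,r1:10,r2:Add2,r3:2,r4:5,r5:50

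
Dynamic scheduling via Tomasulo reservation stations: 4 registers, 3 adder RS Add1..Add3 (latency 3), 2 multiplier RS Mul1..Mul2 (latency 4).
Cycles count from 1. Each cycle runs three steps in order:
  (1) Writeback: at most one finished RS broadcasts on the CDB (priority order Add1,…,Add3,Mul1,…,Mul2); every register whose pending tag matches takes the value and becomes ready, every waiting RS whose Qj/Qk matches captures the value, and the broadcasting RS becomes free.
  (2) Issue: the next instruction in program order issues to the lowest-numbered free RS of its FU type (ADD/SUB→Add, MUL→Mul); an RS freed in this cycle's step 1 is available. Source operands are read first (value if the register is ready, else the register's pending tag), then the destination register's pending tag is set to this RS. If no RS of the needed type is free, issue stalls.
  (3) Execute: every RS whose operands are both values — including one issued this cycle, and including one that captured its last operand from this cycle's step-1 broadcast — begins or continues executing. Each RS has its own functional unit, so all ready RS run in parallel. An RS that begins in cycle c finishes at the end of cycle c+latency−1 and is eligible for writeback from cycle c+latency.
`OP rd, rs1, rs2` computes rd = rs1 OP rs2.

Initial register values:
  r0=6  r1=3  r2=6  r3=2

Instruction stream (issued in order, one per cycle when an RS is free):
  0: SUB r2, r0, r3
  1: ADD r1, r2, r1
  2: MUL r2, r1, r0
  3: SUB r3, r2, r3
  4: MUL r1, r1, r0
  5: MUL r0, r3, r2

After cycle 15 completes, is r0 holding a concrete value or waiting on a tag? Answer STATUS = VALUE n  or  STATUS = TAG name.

STATUS = TAG Mul1

c1: issue SUB r2<-Add1 | r0:6,r1:3,r2:Add1,r3:2
c2: issue ADD r1<-Add2 | r0:6,r1:Add2,r2:Add1,r3:2
c3: issue MUL r2<-Mul1 | r0:6,r1:Add2,r2:Mul1,r3:2
c4: CDB Add1=4; issue SUB r3<-Add1 | r0:6,r1:Add2,r2:Mul1,r3:Add1
c5: issue MUL r1<-Mul2 | r0:6,r1:Mul2,r2:Mul1,r3:Add1
c6: stall | r0:6,r1:Mul2,r2:Mul1,r3:Add1
c7: CDB Add2=7; stall | r0:6,r1:Mul2,r2:Mul1,r3:Add1
c8: stall | r0:6,r1:Mul2,r2:Mul1,r3:Add1
c9: stall | r0:6,r1:Mul2,r2:Mul1,r3:Add1
c10: stall | r0:6,r1:Mul2,r2:Mul1,r3:Add1
c11: CDB Mul1=42; issue MUL r0<-Mul1 | r0:Mul1,r1:Mul2,r2:42,r3:Add1
c12: CDB Mul2=42 | r0:Mul1,r1:42,r2:42,r3:Add1
c13: - | r0:Mul1,r1:42,r2:42,r3:Add1
c14: CDB Add1=40 | r0:Mul1,r1:42,r2:42,r3:40
c15: - | r0:Mul1,r1:42,r2:42,r3:40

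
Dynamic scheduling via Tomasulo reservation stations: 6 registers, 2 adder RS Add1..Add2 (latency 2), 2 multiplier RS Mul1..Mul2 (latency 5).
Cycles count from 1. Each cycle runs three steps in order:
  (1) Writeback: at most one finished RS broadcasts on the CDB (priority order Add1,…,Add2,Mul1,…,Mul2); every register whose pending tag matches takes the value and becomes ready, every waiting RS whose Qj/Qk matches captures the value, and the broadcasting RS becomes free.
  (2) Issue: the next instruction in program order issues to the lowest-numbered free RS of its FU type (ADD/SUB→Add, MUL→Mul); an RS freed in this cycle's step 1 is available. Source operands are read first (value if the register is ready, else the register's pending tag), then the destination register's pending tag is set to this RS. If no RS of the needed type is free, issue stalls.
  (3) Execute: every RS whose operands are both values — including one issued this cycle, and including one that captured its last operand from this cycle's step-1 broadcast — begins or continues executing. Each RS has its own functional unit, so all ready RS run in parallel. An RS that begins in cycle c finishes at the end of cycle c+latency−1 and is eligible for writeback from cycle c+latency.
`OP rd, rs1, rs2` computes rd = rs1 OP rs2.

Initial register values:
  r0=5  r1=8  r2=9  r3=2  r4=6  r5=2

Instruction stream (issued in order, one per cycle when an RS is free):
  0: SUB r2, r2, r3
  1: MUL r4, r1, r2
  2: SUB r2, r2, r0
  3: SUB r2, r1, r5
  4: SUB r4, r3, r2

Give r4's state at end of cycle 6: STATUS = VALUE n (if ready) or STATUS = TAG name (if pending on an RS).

STATUS = TAG Add1

  c1: issue SUB r2<-Add1  regs: r0:5,r1:8,r2:Add1,r3:2,r4:6,r5:2
  c2: issue MUL r4<-Mul1  regs: r0:5,r1:8,r2:Add1,r3:2,r4:Mul1,r5:2
  c3: CDB Add1=7; issue SUB r2<-Add1  regs: r0:5,r1:8,r2:Add1,r3:2,r4:Mul1,r5:2
  c4: issue SUB r2<-Add2  regs: r0:5,r1:8,r2:Add2,r3:2,r4:Mul1,r5:2
  c5: CDB Add1=2; issue SUB r4<-Add1  regs: r0:5,r1:8,r2:Add2,r3:2,r4:Add1,r5:2
  c6: CDB Add2=6  regs: r0:5,r1:8,r2:6,r3:2,r4:Add1,r5:2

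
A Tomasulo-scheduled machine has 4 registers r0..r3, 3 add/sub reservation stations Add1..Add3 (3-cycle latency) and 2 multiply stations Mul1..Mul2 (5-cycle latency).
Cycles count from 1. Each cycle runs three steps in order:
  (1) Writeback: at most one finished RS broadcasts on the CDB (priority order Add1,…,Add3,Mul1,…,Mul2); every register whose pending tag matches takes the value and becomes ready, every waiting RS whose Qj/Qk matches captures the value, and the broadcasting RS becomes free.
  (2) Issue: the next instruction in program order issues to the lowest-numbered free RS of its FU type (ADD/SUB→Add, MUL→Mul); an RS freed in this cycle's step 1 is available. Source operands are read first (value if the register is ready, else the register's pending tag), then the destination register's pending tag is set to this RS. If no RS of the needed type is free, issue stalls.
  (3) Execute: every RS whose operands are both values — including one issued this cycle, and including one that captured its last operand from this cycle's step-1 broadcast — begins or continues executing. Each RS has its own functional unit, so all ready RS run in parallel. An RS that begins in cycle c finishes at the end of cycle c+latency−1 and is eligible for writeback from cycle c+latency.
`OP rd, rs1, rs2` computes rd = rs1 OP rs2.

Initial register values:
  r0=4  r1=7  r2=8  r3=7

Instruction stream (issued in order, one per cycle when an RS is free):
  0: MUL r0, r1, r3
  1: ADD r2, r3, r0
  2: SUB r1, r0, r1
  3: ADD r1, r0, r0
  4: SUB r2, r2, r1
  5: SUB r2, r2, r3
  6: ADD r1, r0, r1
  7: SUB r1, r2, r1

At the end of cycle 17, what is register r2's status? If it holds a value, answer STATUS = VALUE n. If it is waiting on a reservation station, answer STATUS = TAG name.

cycle 1: issue MUL r0<-Mul1 // r0:Mul1,r1:7,r2:8,r3:7
cycle 2: issue ADD r2<-Add1 // r0:Mul1,r1:7,r2:Add1,r3:7
cycle 3: issue SUB r1<-Add2 // r0:Mul1,r1:Add2,r2:Add1,r3:7
cycle 4: issue ADD r1<-Add3 // r0:Mul1,r1:Add3,r2:Add1,r3:7
cycle 5: stall // r0:Mul1,r1:Add3,r2:Add1,r3:7
cycle 6: CDB Mul1=49; stall // r0:49,r1:Add3,r2:Add1,r3:7
cycle 7: stall // r0:49,r1:Add3,r2:Add1,r3:7
cycle 8: stall // r0:49,r1:Add3,r2:Add1,r3:7
cycle 9: CDB Add1=56; issue SUB r2<-Add1 // r0:49,r1:Add3,r2:Add1,r3:7
cycle 10: CDB Add2=42; issue SUB r2<-Add2 // r0:49,r1:Add3,r2:Add2,r3:7
cycle 11: CDB Add3=98; issue ADD r1<-Add3 // r0:49,r1:Add3,r2:Add2,r3:7
cycle 12: stall // r0:49,r1:Add3,r2:Add2,r3:7
cycle 13: stall // r0:49,r1:Add3,r2:Add2,r3:7
cycle 14: CDB Add1=-42; issue SUB r1<-Add1 // r0:49,r1:Add1,r2:Add2,r3:7
cycle 15: CDB Add3=147 // r0:49,r1:Add1,r2:Add2,r3:7
cycle 16: - // r0:49,r1:Add1,r2:Add2,r3:7
cycle 17: CDB Add2=-49 // r0:49,r1:Add1,r2:-49,r3:7

STATUS = VALUE -49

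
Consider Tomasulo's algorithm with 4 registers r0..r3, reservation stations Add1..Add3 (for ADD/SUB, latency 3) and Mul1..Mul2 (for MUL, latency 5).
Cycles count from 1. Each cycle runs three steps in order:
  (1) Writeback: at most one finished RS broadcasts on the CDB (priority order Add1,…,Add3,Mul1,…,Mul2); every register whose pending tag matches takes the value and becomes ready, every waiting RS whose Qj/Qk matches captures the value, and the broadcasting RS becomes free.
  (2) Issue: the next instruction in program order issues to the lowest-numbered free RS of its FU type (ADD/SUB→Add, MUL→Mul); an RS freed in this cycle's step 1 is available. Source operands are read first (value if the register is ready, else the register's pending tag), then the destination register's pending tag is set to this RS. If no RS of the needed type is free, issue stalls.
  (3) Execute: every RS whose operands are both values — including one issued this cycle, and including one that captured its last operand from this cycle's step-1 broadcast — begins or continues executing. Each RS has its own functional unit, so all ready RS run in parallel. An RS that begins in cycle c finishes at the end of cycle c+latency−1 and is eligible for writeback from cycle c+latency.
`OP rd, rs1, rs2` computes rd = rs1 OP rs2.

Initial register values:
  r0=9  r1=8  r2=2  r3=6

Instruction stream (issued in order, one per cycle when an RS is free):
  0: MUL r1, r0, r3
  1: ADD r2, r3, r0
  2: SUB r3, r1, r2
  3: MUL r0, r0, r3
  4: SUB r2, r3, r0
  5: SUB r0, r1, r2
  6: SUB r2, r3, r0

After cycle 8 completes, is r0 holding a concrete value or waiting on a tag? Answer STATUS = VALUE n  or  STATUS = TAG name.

STATUS = TAG Add3

  c1: issue MUL r1<-Mul1  regs: r0:9,r1:Mul1,r2:2,r3:6
  c2: issue ADD r2<-Add1  regs: r0:9,r1:Mul1,r2:Add1,r3:6
  c3: issue SUB r3<-Add2  regs: r0:9,r1:Mul1,r2:Add1,r3:Add2
  c4: issue MUL r0<-Mul2  regs: r0:Mul2,r1:Mul1,r2:Add1,r3:Add2
  c5: CDB Add1=15; issue SUB r2<-Add1  regs: r0:Mul2,r1:Mul1,r2:Add1,r3:Add2
  c6: CDB Mul1=54; issue SUB r0<-Add3  regs: r0:Add3,r1:54,r2:Add1,r3:Add2
  c7: stall  regs: r0:Add3,r1:54,r2:Add1,r3:Add2
  c8: stall  regs: r0:Add3,r1:54,r2:Add1,r3:Add2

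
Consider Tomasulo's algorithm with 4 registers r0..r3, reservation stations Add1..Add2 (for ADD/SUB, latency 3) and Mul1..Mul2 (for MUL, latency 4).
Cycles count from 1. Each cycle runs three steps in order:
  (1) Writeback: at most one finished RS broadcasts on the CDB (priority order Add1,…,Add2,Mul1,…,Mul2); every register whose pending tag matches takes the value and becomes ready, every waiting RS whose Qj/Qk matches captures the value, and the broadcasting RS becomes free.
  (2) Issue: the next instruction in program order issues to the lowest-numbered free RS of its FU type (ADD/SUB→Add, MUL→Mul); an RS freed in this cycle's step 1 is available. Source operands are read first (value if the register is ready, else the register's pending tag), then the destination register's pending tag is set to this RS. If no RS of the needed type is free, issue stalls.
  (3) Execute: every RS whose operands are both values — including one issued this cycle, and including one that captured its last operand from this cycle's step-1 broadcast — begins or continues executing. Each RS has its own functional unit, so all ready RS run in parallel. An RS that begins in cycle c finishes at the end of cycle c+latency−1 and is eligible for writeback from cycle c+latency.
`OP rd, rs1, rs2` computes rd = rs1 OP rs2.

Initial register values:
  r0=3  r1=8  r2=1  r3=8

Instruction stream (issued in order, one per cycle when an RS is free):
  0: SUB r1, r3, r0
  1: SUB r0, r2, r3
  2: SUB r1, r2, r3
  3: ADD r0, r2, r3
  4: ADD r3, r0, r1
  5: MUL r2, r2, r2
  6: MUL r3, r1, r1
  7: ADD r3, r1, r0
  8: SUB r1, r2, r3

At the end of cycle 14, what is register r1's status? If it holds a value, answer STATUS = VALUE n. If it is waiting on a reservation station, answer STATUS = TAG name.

STATUS = TAG Add1

  c1: issue SUB r1<-Add1  regs: r0:3,r1:Add1,r2:1,r3:8
  c2: issue SUB r0<-Add2  regs: r0:Add2,r1:Add1,r2:1,r3:8
  c3: stall  regs: r0:Add2,r1:Add1,r2:1,r3:8
  c4: CDB Add1=5; issue SUB r1<-Add1  regs: r0:Add2,r1:Add1,r2:1,r3:8
  c5: CDB Add2=-7; issue ADD r0<-Add2  regs: r0:Add2,r1:Add1,r2:1,r3:8
  c6: stall  regs: r0:Add2,r1:Add1,r2:1,r3:8
  c7: CDB Add1=-7; issue ADD r3<-Add1  regs: r0:Add2,r1:-7,r2:1,r3:Add1
  c8: CDB Add2=9; issue MUL r2<-Mul1  regs: r0:9,r1:-7,r2:Mul1,r3:Add1
  c9: issue MUL r3<-Mul2  regs: r0:9,r1:-7,r2:Mul1,r3:Mul2
  c10: issue ADD r3<-Add2  regs: r0:9,r1:-7,r2:Mul1,r3:Add2
  c11: CDB Add1=2; issue SUB r1<-Add1  regs: r0:9,r1:Add1,r2:Mul1,r3:Add2
  c12: CDB Mul1=1  regs: r0:9,r1:Add1,r2:1,r3:Add2
  c13: CDB Add2=2  regs: r0:9,r1:Add1,r2:1,r3:2
  c14: CDB Mul2=49  regs: r0:9,r1:Add1,r2:1,r3:2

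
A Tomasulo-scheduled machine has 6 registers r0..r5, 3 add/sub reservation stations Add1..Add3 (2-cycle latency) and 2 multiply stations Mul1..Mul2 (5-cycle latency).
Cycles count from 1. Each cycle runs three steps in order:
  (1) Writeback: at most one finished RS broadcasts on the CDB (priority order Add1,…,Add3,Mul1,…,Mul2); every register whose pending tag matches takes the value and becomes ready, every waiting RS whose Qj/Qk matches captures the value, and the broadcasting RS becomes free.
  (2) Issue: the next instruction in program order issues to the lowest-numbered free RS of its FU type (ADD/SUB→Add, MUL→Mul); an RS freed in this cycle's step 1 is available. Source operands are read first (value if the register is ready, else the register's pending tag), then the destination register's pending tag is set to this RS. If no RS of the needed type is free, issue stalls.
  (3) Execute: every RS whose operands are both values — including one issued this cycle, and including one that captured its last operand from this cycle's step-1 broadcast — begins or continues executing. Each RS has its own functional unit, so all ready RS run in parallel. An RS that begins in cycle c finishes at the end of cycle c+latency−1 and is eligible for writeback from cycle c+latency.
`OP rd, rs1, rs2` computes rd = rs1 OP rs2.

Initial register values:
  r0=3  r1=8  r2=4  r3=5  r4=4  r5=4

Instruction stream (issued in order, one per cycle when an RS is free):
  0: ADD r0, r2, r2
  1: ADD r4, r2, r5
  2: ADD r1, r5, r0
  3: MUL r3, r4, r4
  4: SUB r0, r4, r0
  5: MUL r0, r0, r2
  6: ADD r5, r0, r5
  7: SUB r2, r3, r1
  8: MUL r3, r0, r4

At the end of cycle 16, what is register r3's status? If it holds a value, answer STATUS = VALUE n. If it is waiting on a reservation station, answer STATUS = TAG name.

STATUS = TAG Mul1

c1: issue ADD r0<-Add1 | r0:Add1,r1:8,r2:4,r3:5,r4:4,r5:4
c2: issue ADD r4<-Add2 | r0:Add1,r1:8,r2:4,r3:5,r4:Add2,r5:4
c3: CDB Add1=8; issue ADD r1<-Add1 | r0:8,r1:Add1,r2:4,r3:5,r4:Add2,r5:4
c4: CDB Add2=8; issue MUL r3<-Mul1 | r0:8,r1:Add1,r2:4,r3:Mul1,r4:8,r5:4
c5: CDB Add1=12; issue SUB r0<-Add1 | r0:Add1,r1:12,r2:4,r3:Mul1,r4:8,r5:4
c6: issue MUL r0<-Mul2 | r0:Mul2,r1:12,r2:4,r3:Mul1,r4:8,r5:4
c7: CDB Add1=0; issue ADD r5<-Add1 | r0:Mul2,r1:12,r2:4,r3:Mul1,r4:8,r5:Add1
c8: issue SUB r2<-Add2 | r0:Mul2,r1:12,r2:Add2,r3:Mul1,r4:8,r5:Add1
c9: CDB Mul1=64; issue MUL r3<-Mul1 | r0:Mul2,r1:12,r2:Add2,r3:Mul1,r4:8,r5:Add1
c10: - | r0:Mul2,r1:12,r2:Add2,r3:Mul1,r4:8,r5:Add1
c11: CDB Add2=52 | r0:Mul2,r1:12,r2:52,r3:Mul1,r4:8,r5:Add1
c12: CDB Mul2=0 | r0:0,r1:12,r2:52,r3:Mul1,r4:8,r5:Add1
c13: - | r0:0,r1:12,r2:52,r3:Mul1,r4:8,r5:Add1
c14: CDB Add1=4 | r0:0,r1:12,r2:52,r3:Mul1,r4:8,r5:4
c15: - | r0:0,r1:12,r2:52,r3:Mul1,r4:8,r5:4
c16: - | r0:0,r1:12,r2:52,r3:Mul1,r4:8,r5:4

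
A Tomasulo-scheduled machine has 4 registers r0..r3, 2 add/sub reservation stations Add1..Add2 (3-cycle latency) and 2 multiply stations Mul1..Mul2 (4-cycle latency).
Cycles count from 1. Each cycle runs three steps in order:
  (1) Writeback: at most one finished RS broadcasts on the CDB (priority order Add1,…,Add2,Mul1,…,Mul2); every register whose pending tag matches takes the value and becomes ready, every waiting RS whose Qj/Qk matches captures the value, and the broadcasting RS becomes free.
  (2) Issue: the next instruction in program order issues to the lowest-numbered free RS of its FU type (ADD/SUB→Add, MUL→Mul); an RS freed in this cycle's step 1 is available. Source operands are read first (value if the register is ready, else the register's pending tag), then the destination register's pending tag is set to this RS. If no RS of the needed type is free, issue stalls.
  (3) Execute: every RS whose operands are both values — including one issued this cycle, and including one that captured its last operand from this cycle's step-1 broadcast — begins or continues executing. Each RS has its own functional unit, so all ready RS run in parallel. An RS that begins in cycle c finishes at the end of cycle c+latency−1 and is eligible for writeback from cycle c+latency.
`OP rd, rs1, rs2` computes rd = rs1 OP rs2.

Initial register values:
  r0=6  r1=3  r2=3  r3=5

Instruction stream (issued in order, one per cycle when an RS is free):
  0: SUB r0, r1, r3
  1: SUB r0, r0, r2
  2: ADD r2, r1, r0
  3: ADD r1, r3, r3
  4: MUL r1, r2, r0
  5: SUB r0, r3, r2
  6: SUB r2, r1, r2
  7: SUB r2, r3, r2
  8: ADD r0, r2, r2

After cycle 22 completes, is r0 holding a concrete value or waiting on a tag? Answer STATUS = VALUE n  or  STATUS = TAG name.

  c1: issue SUB r0<-Add1  regs: r0:Add1,r1:3,r2:3,r3:5
  c2: issue SUB r0<-Add2  regs: r0:Add2,r1:3,r2:3,r3:5
  c3: stall  regs: r0:Add2,r1:3,r2:3,r3:5
  c4: CDB Add1=-2; issue ADD r2<-Add1  regs: r0:Add2,r1:3,r2:Add1,r3:5
  c5: stall  regs: r0:Add2,r1:3,r2:Add1,r3:5
  c6: stall  regs: r0:Add2,r1:3,r2:Add1,r3:5
  c7: CDB Add2=-5; issue ADD r1<-Add2  regs: r0:-5,r1:Add2,r2:Add1,r3:5
  c8: issue MUL r1<-Mul1  regs: r0:-5,r1:Mul1,r2:Add1,r3:5
  c9: stall  regs: r0:-5,r1:Mul1,r2:Add1,r3:5
  c10: CDB Add1=-2; issue SUB r0<-Add1  regs: r0:Add1,r1:Mul1,r2:-2,r3:5
  c11: CDB Add2=10; issue SUB r2<-Add2  regs: r0:Add1,r1:Mul1,r2:Add2,r3:5
  c12: stall  regs: r0:Add1,r1:Mul1,r2:Add2,r3:5
  c13: CDB Add1=7; issue SUB r2<-Add1  regs: r0:7,r1:Mul1,r2:Add1,r3:5
  c14: CDB Mul1=10; stall  regs: r0:7,r1:10,r2:Add1,r3:5
  c15: stall  regs: r0:7,r1:10,r2:Add1,r3:5
  c16: stall  regs: r0:7,r1:10,r2:Add1,r3:5
  c17: CDB Add2=12; issue ADD r0<-Add2  regs: r0:Add2,r1:10,r2:Add1,r3:5
  c18: -  regs: r0:Add2,r1:10,r2:Add1,r3:5
  c19: -  regs: r0:Add2,r1:10,r2:Add1,r3:5
  c20: CDB Add1=-7  regs: r0:Add2,r1:10,r2:-7,r3:5
  c21: -  regs: r0:Add2,r1:10,r2:-7,r3:5
  c22: -  regs: r0:Add2,r1:10,r2:-7,r3:5

STATUS = TAG Add2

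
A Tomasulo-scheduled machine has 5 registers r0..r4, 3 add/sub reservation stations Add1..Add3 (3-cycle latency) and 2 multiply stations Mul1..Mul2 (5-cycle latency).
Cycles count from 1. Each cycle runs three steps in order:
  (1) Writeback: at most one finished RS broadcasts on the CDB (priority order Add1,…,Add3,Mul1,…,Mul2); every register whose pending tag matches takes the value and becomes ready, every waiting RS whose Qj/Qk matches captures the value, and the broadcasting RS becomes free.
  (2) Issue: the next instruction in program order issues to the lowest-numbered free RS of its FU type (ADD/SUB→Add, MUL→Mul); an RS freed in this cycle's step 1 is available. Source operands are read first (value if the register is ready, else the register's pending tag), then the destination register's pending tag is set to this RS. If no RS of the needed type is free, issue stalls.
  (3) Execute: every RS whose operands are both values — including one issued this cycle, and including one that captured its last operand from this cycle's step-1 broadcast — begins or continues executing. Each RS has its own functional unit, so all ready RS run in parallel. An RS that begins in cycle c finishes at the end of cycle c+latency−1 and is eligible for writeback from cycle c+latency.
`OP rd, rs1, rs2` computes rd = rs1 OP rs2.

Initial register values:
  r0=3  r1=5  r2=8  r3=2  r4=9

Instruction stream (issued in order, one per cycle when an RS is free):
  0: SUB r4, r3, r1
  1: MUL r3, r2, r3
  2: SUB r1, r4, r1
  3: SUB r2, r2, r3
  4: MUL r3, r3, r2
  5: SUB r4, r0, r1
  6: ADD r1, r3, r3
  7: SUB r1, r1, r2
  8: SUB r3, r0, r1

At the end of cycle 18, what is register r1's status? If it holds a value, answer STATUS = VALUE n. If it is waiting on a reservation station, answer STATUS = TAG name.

c1: issue SUB r4<-Add1 | r0:3,r1:5,r2:8,r3:2,r4:Add1
c2: issue MUL r3<-Mul1 | r0:3,r1:5,r2:8,r3:Mul1,r4:Add1
c3: issue SUB r1<-Add2 | r0:3,r1:Add2,r2:8,r3:Mul1,r4:Add1
c4: CDB Add1=-3; issue SUB r2<-Add1 | r0:3,r1:Add2,r2:Add1,r3:Mul1,r4:-3
c5: issue MUL r3<-Mul2 | r0:3,r1:Add2,r2:Add1,r3:Mul2,r4:-3
c6: issue SUB r4<-Add3 | r0:3,r1:Add2,r2:Add1,r3:Mul2,r4:Add3
c7: CDB Add2=-8; issue ADD r1<-Add2 | r0:3,r1:Add2,r2:Add1,r3:Mul2,r4:Add3
c8: CDB Mul1=16; stall | r0:3,r1:Add2,r2:Add1,r3:Mul2,r4:Add3
c9: stall | r0:3,r1:Add2,r2:Add1,r3:Mul2,r4:Add3
c10: CDB Add3=11; issue SUB r1<-Add3 | r0:3,r1:Add3,r2:Add1,r3:Mul2,r4:11
c11: CDB Add1=-8; issue SUB r3<-Add1 | r0:3,r1:Add3,r2:-8,r3:Add1,r4:11
c12: - | r0:3,r1:Add3,r2:-8,r3:Add1,r4:11
c13: - | r0:3,r1:Add3,r2:-8,r3:Add1,r4:11
c14: - | r0:3,r1:Add3,r2:-8,r3:Add1,r4:11
c15: - | r0:3,r1:Add3,r2:-8,r3:Add1,r4:11
c16: CDB Mul2=-128 | r0:3,r1:Add3,r2:-8,r3:Add1,r4:11
c17: - | r0:3,r1:Add3,r2:-8,r3:Add1,r4:11
c18: - | r0:3,r1:Add3,r2:-8,r3:Add1,r4:11

STATUS = TAG Add3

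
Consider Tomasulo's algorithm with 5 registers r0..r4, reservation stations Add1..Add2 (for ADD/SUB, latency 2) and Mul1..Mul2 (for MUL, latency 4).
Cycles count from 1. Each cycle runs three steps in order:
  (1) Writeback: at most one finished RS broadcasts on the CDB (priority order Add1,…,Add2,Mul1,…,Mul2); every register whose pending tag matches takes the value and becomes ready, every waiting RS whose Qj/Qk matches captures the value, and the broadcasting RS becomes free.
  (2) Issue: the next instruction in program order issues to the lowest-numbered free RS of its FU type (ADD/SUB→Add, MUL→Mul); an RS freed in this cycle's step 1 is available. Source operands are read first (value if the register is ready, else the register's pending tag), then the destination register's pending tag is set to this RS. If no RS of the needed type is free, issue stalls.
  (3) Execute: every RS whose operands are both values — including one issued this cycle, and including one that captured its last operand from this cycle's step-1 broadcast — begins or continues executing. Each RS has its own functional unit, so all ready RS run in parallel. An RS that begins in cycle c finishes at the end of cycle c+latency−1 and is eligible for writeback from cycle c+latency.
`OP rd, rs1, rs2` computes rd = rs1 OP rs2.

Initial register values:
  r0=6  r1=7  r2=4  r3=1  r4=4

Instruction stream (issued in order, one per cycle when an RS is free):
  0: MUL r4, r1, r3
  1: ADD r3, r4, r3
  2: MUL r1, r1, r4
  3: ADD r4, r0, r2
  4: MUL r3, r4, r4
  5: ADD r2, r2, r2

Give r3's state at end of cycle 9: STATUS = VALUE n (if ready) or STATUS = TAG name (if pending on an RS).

c1: issue MUL r4<-Mul1 | r0:6,r1:7,r2:4,r3:1,r4:Mul1
c2: issue ADD r3<-Add1 | r0:6,r1:7,r2:4,r3:Add1,r4:Mul1
c3: issue MUL r1<-Mul2 | r0:6,r1:Mul2,r2:4,r3:Add1,r4:Mul1
c4: issue ADD r4<-Add2 | r0:6,r1:Mul2,r2:4,r3:Add1,r4:Add2
c5: CDB Mul1=7; issue MUL r3<-Mul1 | r0:6,r1:Mul2,r2:4,r3:Mul1,r4:Add2
c6: CDB Add2=10; issue ADD r2<-Add2 | r0:6,r1:Mul2,r2:Add2,r3:Mul1,r4:10
c7: CDB Add1=8 | r0:6,r1:Mul2,r2:Add2,r3:Mul1,r4:10
c8: CDB Add2=8 | r0:6,r1:Mul2,r2:8,r3:Mul1,r4:10
c9: CDB Mul2=49 | r0:6,r1:49,r2:8,r3:Mul1,r4:10

STATUS = TAG Mul1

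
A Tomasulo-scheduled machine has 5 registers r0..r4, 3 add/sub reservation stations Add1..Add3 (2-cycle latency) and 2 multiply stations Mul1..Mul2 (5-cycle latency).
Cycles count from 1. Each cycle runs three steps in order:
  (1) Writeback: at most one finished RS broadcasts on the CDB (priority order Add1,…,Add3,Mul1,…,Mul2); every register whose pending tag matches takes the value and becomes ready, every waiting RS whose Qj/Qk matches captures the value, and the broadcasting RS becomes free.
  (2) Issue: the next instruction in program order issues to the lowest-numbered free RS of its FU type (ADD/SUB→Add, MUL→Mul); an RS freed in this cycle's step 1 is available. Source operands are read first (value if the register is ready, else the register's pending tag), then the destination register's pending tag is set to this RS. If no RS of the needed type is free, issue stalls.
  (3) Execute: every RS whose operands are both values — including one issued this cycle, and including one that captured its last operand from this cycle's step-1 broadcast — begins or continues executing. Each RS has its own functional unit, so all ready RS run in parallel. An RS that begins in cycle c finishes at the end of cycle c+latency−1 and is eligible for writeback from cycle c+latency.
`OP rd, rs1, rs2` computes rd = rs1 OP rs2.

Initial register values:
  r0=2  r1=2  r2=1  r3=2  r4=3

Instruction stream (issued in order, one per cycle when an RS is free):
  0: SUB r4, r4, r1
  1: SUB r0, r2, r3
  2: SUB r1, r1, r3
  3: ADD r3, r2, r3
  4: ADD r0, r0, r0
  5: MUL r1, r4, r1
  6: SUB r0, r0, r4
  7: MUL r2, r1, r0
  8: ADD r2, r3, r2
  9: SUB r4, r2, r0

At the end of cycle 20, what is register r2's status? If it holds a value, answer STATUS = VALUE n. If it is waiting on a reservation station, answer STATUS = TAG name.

cycle 1: issue SUB r4<-Add1 // r0:2,r1:2,r2:1,r3:2,r4:Add1
cycle 2: issue SUB r0<-Add2 // r0:Add2,r1:2,r2:1,r3:2,r4:Add1
cycle 3: CDB Add1=1; issue SUB r1<-Add1 // r0:Add2,r1:Add1,r2:1,r3:2,r4:1
cycle 4: CDB Add2=-1; issue ADD r3<-Add2 // r0:-1,r1:Add1,r2:1,r3:Add2,r4:1
cycle 5: CDB Add1=0; issue ADD r0<-Add1 // r0:Add1,r1:0,r2:1,r3:Add2,r4:1
cycle 6: CDB Add2=3; issue MUL r1<-Mul1 // r0:Add1,r1:Mul1,r2:1,r3:3,r4:1
cycle 7: CDB Add1=-2; issue SUB r0<-Add1 // r0:Add1,r1:Mul1,r2:1,r3:3,r4:1
cycle 8: issue MUL r2<-Mul2 // r0:Add1,r1:Mul1,r2:Mul2,r3:3,r4:1
cycle 9: CDB Add1=-3; issue ADD r2<-Add1 // r0:-3,r1:Mul1,r2:Add1,r3:3,r4:1
cycle 10: issue SUB r4<-Add2 // r0:-3,r1:Mul1,r2:Add1,r3:3,r4:Add2
cycle 11: CDB Mul1=0 // r0:-3,r1:0,r2:Add1,r3:3,r4:Add2
cycle 12: - // r0:-3,r1:0,r2:Add1,r3:3,r4:Add2
cycle 13: - // r0:-3,r1:0,r2:Add1,r3:3,r4:Add2
cycle 14: - // r0:-3,r1:0,r2:Add1,r3:3,r4:Add2
cycle 15: - // r0:-3,r1:0,r2:Add1,r3:3,r4:Add2
cycle 16: CDB Mul2=0 // r0:-3,r1:0,r2:Add1,r3:3,r4:Add2
cycle 17: - // r0:-3,r1:0,r2:Add1,r3:3,r4:Add2
cycle 18: CDB Add1=3 // r0:-3,r1:0,r2:3,r3:3,r4:Add2
cycle 19: - // r0:-3,r1:0,r2:3,r3:3,r4:Add2
cycle 20: CDB Add2=6 // r0:-3,r1:0,r2:3,r3:3,r4:6

STATUS = VALUE 3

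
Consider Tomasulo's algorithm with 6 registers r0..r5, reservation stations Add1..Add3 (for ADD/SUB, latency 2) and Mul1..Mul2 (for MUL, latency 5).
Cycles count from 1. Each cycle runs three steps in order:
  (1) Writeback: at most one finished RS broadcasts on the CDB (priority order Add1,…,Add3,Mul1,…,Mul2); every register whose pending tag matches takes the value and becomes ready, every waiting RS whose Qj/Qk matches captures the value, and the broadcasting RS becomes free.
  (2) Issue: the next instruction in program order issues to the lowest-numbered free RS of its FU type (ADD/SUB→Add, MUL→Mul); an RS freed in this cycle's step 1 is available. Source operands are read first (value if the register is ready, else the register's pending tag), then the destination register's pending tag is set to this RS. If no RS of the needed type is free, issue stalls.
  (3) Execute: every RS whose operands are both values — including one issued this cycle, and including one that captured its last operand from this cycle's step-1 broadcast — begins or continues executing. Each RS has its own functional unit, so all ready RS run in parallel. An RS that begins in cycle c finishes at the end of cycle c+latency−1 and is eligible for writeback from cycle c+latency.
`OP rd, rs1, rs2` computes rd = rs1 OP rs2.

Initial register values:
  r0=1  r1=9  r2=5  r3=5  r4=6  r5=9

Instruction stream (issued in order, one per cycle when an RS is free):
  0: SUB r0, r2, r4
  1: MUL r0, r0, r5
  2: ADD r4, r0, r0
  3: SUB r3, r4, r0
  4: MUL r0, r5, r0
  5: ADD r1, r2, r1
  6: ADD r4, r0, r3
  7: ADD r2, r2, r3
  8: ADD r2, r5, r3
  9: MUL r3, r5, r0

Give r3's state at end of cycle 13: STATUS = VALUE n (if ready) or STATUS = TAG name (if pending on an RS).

STATUS = VALUE -9

cycle 1: issue SUB r0<-Add1 // r0:Add1,r1:9,r2:5,r3:5,r4:6,r5:9
cycle 2: issue MUL r0<-Mul1 // r0:Mul1,r1:9,r2:5,r3:5,r4:6,r5:9
cycle 3: CDB Add1=-1; issue ADD r4<-Add1 // r0:Mul1,r1:9,r2:5,r3:5,r4:Add1,r5:9
cycle 4: issue SUB r3<-Add2 // r0:Mul1,r1:9,r2:5,r3:Add2,r4:Add1,r5:9
cycle 5: issue MUL r0<-Mul2 // r0:Mul2,r1:9,r2:5,r3:Add2,r4:Add1,r5:9
cycle 6: issue ADD r1<-Add3 // r0:Mul2,r1:Add3,r2:5,r3:Add2,r4:Add1,r5:9
cycle 7: stall // r0:Mul2,r1:Add3,r2:5,r3:Add2,r4:Add1,r5:9
cycle 8: CDB Add3=14; issue ADD r4<-Add3 // r0:Mul2,r1:14,r2:5,r3:Add2,r4:Add3,r5:9
cycle 9: CDB Mul1=-9; stall // r0:Mul2,r1:14,r2:5,r3:Add2,r4:Add3,r5:9
cycle 10: stall // r0:Mul2,r1:14,r2:5,r3:Add2,r4:Add3,r5:9
cycle 11: CDB Add1=-18; issue ADD r2<-Add1 // r0:Mul2,r1:14,r2:Add1,r3:Add2,r4:Add3,r5:9
cycle 12: stall // r0:Mul2,r1:14,r2:Add1,r3:Add2,r4:Add3,r5:9
cycle 13: CDB Add2=-9; issue ADD r2<-Add2 // r0:Mul2,r1:14,r2:Add2,r3:-9,r4:Add3,r5:9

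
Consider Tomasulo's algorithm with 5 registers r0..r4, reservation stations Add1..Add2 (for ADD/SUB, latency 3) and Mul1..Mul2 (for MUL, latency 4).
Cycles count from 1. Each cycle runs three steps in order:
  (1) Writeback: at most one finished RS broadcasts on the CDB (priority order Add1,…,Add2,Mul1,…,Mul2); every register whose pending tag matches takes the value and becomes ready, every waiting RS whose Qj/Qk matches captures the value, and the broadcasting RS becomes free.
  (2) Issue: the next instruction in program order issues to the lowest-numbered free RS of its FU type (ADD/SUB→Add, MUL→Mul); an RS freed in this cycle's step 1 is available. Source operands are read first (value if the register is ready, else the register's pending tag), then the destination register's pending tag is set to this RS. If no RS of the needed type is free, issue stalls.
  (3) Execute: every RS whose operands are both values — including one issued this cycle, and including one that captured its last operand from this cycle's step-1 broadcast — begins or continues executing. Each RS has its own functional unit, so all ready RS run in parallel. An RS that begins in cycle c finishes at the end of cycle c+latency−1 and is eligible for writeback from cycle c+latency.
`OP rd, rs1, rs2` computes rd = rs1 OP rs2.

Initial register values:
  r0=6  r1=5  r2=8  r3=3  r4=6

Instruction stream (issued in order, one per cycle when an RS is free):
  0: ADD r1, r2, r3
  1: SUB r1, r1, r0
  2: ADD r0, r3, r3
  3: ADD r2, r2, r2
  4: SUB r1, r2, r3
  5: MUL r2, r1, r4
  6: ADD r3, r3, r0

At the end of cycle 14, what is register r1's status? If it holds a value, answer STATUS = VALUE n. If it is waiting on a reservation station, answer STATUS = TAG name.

cycle 1: issue ADD r1<-Add1 // r0:6,r1:Add1,r2:8,r3:3,r4:6
cycle 2: issue SUB r1<-Add2 // r0:6,r1:Add2,r2:8,r3:3,r4:6
cycle 3: stall // r0:6,r1:Add2,r2:8,r3:3,r4:6
cycle 4: CDB Add1=11; issue ADD r0<-Add1 // r0:Add1,r1:Add2,r2:8,r3:3,r4:6
cycle 5: stall // r0:Add1,r1:Add2,r2:8,r3:3,r4:6
cycle 6: stall // r0:Add1,r1:Add2,r2:8,r3:3,r4:6
cycle 7: CDB Add1=6; issue ADD r2<-Add1 // r0:6,r1:Add2,r2:Add1,r3:3,r4:6
cycle 8: CDB Add2=5; issue SUB r1<-Add2 // r0:6,r1:Add2,r2:Add1,r3:3,r4:6
cycle 9: issue MUL r2<-Mul1 // r0:6,r1:Add2,r2:Mul1,r3:3,r4:6
cycle 10: CDB Add1=16; issue ADD r3<-Add1 // r0:6,r1:Add2,r2:Mul1,r3:Add1,r4:6
cycle 11: - // r0:6,r1:Add2,r2:Mul1,r3:Add1,r4:6
cycle 12: - // r0:6,r1:Add2,r2:Mul1,r3:Add1,r4:6
cycle 13: CDB Add1=9 // r0:6,r1:Add2,r2:Mul1,r3:9,r4:6
cycle 14: CDB Add2=13 // r0:6,r1:13,r2:Mul1,r3:9,r4:6

STATUS = VALUE 13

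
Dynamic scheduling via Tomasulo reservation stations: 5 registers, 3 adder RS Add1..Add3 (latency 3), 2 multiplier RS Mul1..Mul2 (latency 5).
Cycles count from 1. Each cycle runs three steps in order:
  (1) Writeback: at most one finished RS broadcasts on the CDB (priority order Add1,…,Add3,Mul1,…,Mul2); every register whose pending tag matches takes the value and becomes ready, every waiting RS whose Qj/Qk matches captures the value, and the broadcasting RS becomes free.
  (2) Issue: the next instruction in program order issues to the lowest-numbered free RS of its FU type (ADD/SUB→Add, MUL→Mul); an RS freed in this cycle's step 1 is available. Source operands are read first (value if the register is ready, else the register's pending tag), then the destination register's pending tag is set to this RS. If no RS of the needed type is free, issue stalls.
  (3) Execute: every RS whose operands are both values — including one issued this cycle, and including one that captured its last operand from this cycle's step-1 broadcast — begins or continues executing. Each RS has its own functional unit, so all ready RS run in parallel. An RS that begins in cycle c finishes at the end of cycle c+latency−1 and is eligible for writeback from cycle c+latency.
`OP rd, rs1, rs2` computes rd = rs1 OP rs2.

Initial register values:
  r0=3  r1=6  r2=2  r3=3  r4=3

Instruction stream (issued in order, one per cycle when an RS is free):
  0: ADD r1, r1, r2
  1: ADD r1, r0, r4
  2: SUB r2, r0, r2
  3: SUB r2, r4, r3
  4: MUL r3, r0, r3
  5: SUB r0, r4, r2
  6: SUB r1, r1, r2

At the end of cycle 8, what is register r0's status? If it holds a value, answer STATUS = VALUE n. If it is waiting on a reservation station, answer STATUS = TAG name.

cycle 1: issue ADD r1<-Add1 // r0:3,r1:Add1,r2:2,r3:3,r4:3
cycle 2: issue ADD r1<-Add2 // r0:3,r1:Add2,r2:2,r3:3,r4:3
cycle 3: issue SUB r2<-Add3 // r0:3,r1:Add2,r2:Add3,r3:3,r4:3
cycle 4: CDB Add1=8; issue SUB r2<-Add1 // r0:3,r1:Add2,r2:Add1,r3:3,r4:3
cycle 5: CDB Add2=6; issue MUL r3<-Mul1 // r0:3,r1:6,r2:Add1,r3:Mul1,r4:3
cycle 6: CDB Add3=1; issue SUB r0<-Add2 // r0:Add2,r1:6,r2:Add1,r3:Mul1,r4:3
cycle 7: CDB Add1=0; issue SUB r1<-Add1 // r0:Add2,r1:Add1,r2:0,r3:Mul1,r4:3
cycle 8: - // r0:Add2,r1:Add1,r2:0,r3:Mul1,r4:3

STATUS = TAG Add2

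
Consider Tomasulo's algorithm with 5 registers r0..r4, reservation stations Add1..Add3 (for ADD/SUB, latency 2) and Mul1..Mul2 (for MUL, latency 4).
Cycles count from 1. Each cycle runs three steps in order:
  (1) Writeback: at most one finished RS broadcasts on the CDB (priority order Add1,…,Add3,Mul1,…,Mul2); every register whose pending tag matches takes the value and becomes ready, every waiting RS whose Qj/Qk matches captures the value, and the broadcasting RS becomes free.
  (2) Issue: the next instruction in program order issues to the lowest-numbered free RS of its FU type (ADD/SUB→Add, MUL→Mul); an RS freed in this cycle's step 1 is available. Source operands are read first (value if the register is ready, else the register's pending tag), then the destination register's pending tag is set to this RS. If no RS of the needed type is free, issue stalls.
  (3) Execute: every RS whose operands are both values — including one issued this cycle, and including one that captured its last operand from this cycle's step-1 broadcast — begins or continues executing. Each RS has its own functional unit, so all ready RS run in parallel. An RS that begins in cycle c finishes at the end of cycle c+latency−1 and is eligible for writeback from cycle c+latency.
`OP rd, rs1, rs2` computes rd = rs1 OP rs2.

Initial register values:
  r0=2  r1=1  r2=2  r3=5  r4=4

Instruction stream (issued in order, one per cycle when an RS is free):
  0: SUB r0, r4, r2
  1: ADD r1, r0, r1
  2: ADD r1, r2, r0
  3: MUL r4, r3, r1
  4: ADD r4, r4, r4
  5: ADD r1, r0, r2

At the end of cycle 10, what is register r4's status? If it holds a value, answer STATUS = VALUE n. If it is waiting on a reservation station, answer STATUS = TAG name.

  c1: issue SUB r0<-Add1  regs: r0:Add1,r1:1,r2:2,r3:5,r4:4
  c2: issue ADD r1<-Add2  regs: r0:Add1,r1:Add2,r2:2,r3:5,r4:4
  c3: CDB Add1=2; issue ADD r1<-Add1  regs: r0:2,r1:Add1,r2:2,r3:5,r4:4
  c4: issue MUL r4<-Mul1  regs: r0:2,r1:Add1,r2:2,r3:5,r4:Mul1
  c5: CDB Add1=4; issue ADD r4<-Add1  regs: r0:2,r1:4,r2:2,r3:5,r4:Add1
  c6: CDB Add2=3; issue ADD r1<-Add2  regs: r0:2,r1:Add2,r2:2,r3:5,r4:Add1
  c7: -  regs: r0:2,r1:Add2,r2:2,r3:5,r4:Add1
  c8: CDB Add2=4  regs: r0:2,r1:4,r2:2,r3:5,r4:Add1
  c9: CDB Mul1=20  regs: r0:2,r1:4,r2:2,r3:5,r4:Add1
  c10: -  regs: r0:2,r1:4,r2:2,r3:5,r4:Add1

STATUS = TAG Add1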